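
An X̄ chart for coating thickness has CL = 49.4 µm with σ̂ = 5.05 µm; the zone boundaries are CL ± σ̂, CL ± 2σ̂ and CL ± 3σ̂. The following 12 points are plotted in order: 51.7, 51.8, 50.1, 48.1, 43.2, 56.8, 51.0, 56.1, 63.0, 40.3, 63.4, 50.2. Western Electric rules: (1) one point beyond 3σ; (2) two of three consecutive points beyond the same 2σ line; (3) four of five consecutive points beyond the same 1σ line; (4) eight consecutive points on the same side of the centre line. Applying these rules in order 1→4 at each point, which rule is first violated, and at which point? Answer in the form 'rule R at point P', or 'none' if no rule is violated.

rule 2 at point 11

Zone of each point (C = within 1σ̂, B = 1σ̂–2σ̂, A = 2σ̂–3σ̂, * = beyond 3σ̂; sign = side of CL): 1:+C, 2:+C, 3:+C, 4:-C, 5:-B, 6:+B, 7:+C, 8:+B, 9:+A, 10:-B, 11:+A, 12:+C
Rule 2 (two of three consecutive points beyond the same 2σ limit) is satisfied at point 11.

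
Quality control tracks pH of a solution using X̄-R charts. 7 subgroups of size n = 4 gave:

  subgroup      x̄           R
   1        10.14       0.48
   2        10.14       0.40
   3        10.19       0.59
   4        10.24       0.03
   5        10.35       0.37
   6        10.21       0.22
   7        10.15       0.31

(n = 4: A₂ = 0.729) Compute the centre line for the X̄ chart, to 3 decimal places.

10.203

X̄̄ = (10.14 + 10.14 + 10.19 + 10.24 + 10.35 + 10.21 + 10.15) / 7 = 71.4200 / 7 = 10.2029
CL = X̄̄ = 10.2029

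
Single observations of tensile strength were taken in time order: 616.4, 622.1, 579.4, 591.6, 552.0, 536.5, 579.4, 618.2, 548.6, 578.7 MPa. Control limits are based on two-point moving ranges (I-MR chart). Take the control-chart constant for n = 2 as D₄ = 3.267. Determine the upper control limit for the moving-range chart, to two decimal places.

107.85

Moving ranges: 5.7, 42.7, 12.2, 39.6, 15.5, 42.9, 38.8, 69.6, 30.1; M̄R̄ = 297.1000 / 9 = 33.0111
UCL_MR = D₄·M̄R̄ = 3.267 × 33.0111 = 107.8473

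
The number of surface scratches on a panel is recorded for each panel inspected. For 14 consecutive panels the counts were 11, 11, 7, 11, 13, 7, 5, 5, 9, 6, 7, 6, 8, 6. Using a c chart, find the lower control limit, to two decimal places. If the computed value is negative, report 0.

c̄ = (11 + 11 + 7 + 11 + 13 + 7 + 5 + 5 + 9 + 6 + 7 + 6 + 8 + 6) / 14 = 112 / 14 = 8.0000
LCL = c̄ − 3√c̄ = 8.0000 − 3 × 2.8284 = -0.4853 → 0 (cannot be negative)

0.00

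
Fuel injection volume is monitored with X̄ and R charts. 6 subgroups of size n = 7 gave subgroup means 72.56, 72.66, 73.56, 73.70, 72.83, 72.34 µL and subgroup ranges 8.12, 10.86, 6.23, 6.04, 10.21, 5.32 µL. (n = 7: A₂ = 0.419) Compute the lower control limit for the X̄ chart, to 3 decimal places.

X̄̄ = (72.56 + 72.66 + 73.56 + 73.70 + 72.83 + 72.34) / 6 = 437.6500 / 6 = 72.9417
R̄ = (8.12 + 10.86 + 6.23 + 6.04 + 10.21 + 5.32) / 6 = 46.7800 / 6 = 7.7967
LCL = X̄̄ − A₂·R̄ = 72.9417 − 0.419 × 7.7967 = 69.6749

69.675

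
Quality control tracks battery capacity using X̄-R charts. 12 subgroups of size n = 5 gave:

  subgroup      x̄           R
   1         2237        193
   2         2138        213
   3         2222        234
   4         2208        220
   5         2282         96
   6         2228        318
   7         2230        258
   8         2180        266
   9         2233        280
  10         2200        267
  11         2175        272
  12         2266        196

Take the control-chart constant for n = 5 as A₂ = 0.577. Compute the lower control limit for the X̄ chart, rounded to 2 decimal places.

X̄̄ = (2237 + 2138 + 2222 + 2208 + 2282 + 2228 + 2230 + 2180 + 2233 + 2200 + 2175 + 2266) / 12 = 26599.0000 / 12 = 2216.5833
R̄ = (193 + 213 + 234 + 220 + 96 + 318 + 258 + 266 + 280 + 267 + 272 + 196) / 12 = 2813.0000 / 12 = 234.4167
LCL = X̄̄ − A₂·R̄ = 2216.5833 − 0.577 × 234.4167 = 2081.3249

2081.32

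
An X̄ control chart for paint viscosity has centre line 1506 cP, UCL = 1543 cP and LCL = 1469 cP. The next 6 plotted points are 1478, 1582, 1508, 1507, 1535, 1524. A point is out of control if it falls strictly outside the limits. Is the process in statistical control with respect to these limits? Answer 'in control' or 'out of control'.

out of control

Compare each point to [1469, 1543]: sample 2 = 1582 > UCL.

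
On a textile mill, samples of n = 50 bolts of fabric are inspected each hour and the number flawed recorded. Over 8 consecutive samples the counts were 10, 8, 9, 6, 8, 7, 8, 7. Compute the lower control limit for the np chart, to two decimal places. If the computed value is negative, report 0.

0.15

p̄ = Σdᵢ / (k·n) = 63 / (8 × 50) = 0.15750
LCL = np̄ − 3·√(np̄(1−p̄)) = 7.8750 − 3 × 2.5758 = 0.1476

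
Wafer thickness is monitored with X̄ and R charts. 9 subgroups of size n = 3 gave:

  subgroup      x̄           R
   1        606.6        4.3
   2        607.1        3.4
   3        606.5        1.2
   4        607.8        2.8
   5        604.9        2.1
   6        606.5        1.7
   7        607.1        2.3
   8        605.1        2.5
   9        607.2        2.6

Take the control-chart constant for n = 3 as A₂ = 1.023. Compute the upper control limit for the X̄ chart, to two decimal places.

X̄̄ = (606.6 + 607.1 + 606.5 + 607.8 + 604.9 + 606.5 + 607.1 + 605.1 + 607.2) / 9 = 5458.8000 / 9 = 606.5333
R̄ = (4.3 + 3.4 + 1.2 + 2.8 + 2.1 + 1.7 + 2.3 + 2.5 + 2.6) / 9 = 22.9000 / 9 = 2.5444
UCL = X̄̄ + A₂·R̄ = 606.5333 + 1.023 × 2.5444 = 609.1363

609.14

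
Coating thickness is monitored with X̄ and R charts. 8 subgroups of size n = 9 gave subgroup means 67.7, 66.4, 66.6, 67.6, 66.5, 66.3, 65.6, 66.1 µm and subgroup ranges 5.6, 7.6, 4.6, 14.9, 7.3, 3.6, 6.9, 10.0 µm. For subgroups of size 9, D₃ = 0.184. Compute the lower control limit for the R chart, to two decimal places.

1.39

R̄ = (5.6 + 7.6 + 4.6 + 14.9 + 7.3 + 3.6 + 6.9 + 10.0) / 8 = 60.5000 / 8 = 7.5625
LCL_R = D₃·R̄ = 0.184 × 7.5625 = 1.3915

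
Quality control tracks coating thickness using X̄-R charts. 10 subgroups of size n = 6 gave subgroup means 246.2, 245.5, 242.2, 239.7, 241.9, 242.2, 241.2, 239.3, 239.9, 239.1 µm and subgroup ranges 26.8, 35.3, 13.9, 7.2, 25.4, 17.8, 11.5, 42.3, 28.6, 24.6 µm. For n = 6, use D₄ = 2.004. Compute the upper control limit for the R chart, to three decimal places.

46.773

R̄ = (26.8 + 35.3 + 13.9 + 7.2 + 25.4 + 17.8 + 11.5 + 42.3 + 28.6 + 24.6) / 10 = 233.4000 / 10 = 23.3400
UCL_R = D₄·R̄ = 2.004 × 23.3400 = 46.7734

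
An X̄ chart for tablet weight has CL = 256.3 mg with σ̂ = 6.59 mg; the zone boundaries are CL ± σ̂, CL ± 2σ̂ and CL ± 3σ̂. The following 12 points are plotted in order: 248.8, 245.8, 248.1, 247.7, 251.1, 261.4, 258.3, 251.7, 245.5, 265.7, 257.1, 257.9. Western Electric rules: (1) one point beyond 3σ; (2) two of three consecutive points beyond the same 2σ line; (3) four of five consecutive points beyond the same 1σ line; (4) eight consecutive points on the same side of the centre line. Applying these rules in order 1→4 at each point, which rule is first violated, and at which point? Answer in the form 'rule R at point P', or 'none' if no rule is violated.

rule 3 at point 4

Zone of each point (C = within 1σ̂, B = 1σ̂–2σ̂, A = 2σ̂–3σ̂, * = beyond 3σ̂; sign = side of CL): 1:-B, 2:-B, 3:-B, 4:-B, 5:-C, 6:+C, 7:+C, 8:-C, 9:-B, 10:+B, 11:+C, 12:+C
Rule 3 (four of five consecutive points beyond the same 1σ limit) is satisfied at point 4.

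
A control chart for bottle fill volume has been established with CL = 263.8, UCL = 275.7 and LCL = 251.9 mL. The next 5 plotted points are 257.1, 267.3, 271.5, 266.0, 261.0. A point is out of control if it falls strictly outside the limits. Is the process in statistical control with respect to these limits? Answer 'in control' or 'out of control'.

in control

All 5 points lie within [251.9, 275.7].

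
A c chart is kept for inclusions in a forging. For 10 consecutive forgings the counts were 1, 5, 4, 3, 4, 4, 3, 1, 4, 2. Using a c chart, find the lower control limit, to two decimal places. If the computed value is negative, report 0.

c̄ = (1 + 5 + 4 + 3 + 4 + 4 + 3 + 1 + 4 + 2) / 10 = 31 / 10 = 3.1000
LCL = c̄ − 3√c̄ = 3.1000 − 3 × 1.7607 = -2.1820 → 0 (cannot be negative)

0.00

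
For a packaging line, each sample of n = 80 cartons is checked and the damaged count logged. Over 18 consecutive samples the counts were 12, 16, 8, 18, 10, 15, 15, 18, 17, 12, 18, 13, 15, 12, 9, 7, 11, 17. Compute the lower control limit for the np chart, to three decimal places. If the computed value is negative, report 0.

p̄ = Σdᵢ / (k·n) = 243 / (18 × 80) = 0.16875
LCL = np̄ − 3·√(np̄(1−p̄)) = 13.5000 − 3 × 3.3499 = 3.4503

3.450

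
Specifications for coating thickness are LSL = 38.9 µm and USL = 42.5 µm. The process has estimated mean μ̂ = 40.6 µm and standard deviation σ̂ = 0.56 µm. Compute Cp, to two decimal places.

Cp = (USL − LSL) / (6σ̂) = (42.5 − 38.9) / (6 × 0.56) = 3.6000 / 3.3600 = 1.0714

1.07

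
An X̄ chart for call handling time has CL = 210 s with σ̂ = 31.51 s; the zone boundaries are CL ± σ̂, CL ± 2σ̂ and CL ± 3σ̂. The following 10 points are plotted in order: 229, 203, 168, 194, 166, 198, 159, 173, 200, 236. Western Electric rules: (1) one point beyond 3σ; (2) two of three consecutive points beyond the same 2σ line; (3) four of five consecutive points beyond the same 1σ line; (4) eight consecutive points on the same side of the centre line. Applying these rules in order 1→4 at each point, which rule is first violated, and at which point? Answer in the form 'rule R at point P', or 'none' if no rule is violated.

Zone of each point (C = within 1σ̂, B = 1σ̂–2σ̂, A = 2σ̂–3σ̂, * = beyond 3σ̂; sign = side of CL): 1:+C, 2:-C, 3:-B, 4:-C, 5:-B, 6:-C, 7:-B, 8:-B, 9:-C, 10:+C
Rule 4 (eight consecutive points on the same side of the centre line) is satisfied at point 9.

rule 4 at point 9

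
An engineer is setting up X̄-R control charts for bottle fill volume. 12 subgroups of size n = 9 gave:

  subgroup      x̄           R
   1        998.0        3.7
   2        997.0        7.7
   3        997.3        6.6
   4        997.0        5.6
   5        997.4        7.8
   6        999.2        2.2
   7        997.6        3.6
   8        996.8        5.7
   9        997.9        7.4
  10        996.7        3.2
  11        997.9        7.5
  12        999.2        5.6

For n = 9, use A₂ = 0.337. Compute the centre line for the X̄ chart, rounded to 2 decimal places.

997.67

X̄̄ = (998.0 + 997.0 + 997.3 + 997.0 + 997.4 + 999.2 + 997.6 + 996.8 + 997.9 + 996.7 + 997.9 + 999.2) / 12 = 11972.0000 / 12 = 997.6667
CL = X̄̄ = 997.6667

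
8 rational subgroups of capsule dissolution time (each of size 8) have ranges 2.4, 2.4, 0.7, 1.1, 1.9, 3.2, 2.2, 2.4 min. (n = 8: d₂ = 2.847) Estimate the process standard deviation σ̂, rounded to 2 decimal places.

R̄ = (2.4 + 2.4 + 0.7 + 1.1 + 1.9 + 3.2 + 2.2 + 2.4) / 8 = 2.0375
σ̂ = R̄ / d₂ = 2.0375 / 2.847 = 0.7157

0.72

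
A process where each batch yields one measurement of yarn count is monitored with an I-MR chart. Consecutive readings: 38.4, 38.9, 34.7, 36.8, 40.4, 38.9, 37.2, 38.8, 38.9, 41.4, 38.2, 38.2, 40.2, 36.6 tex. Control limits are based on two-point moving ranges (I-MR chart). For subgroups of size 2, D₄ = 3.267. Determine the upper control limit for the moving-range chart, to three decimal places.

Moving ranges: 0.5, 4.2, 2.1, 3.6, 1.5, 1.7, 1.6, 0.1, 2.5, 3.2, 0.0, 2.0, 3.6; M̄R̄ = 26.6000 / 13 = 2.0462
UCL_MR = D₄·M̄R̄ = 3.267 × 2.0462 = 6.6848

6.685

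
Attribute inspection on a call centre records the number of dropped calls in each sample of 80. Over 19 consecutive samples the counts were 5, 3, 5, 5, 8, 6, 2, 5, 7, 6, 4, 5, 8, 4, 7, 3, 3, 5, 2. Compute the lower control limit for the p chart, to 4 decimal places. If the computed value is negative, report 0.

p̄ = Σdᵢ / (k·n) = 93 / (19 × 80) = 0.06118
LCL = p̄ − 3·√(p̄(1−p̄)/n) = 0.06118 − 3 × 0.02680 = -0.01920 → 0 (negative, so LCL = 0)

0.0000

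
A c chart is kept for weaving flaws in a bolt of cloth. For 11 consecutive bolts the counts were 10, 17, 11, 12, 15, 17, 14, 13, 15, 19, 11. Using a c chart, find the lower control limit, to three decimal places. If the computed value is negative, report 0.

2.775

c̄ = (10 + 17 + 11 + 12 + 15 + 17 + 14 + 13 + 15 + 19 + 11) / 11 = 154 / 11 = 14.0000
LCL = c̄ − 3√c̄ = 14.0000 − 3 × 3.7417 = 2.7750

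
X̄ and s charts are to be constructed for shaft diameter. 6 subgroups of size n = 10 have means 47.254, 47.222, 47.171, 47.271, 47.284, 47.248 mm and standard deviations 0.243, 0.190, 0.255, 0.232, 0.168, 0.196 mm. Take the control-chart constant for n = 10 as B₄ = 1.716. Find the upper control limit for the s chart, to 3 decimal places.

0.367

s̄ = (0.243 + 0.190 + 0.255 + 0.232 + 0.168 + 0.196) / 6 = 0.2140
UCL_s = B₄·s̄ = 1.716 × 0.2140 = 0.3672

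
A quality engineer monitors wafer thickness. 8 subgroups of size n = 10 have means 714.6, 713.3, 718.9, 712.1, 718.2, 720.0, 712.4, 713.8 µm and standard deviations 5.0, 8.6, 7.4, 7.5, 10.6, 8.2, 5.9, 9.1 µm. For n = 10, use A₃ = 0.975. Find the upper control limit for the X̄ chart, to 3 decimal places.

723.005

X̄̄ = (714.6 + 713.3 + 718.9 + 712.1 + 718.2 + 720.0 + 712.4 + 713.8) / 8 = 715.4125
s̄ = (5.0 + 8.6 + 7.4 + 7.5 + 10.6 + 8.2 + 5.9 + 9.1) / 8 = 7.7875
UCL = X̄̄ + A₃·s̄ = 715.4125 + 0.975 × 7.7875 = 723.0053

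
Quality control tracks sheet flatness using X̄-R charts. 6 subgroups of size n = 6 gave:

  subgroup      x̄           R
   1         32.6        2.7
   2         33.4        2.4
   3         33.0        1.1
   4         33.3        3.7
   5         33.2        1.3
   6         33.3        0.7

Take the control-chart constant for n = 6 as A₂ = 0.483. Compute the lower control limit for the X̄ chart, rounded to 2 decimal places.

32.18

X̄̄ = (32.6 + 33.4 + 33.0 + 33.3 + 33.2 + 33.3) / 6 = 198.8000 / 6 = 33.1333
R̄ = (2.7 + 2.4 + 1.1 + 3.7 + 1.3 + 0.7) / 6 = 11.9000 / 6 = 1.9833
LCL = X̄̄ − A₂·R̄ = 33.1333 − 0.483 × 1.9833 = 32.1754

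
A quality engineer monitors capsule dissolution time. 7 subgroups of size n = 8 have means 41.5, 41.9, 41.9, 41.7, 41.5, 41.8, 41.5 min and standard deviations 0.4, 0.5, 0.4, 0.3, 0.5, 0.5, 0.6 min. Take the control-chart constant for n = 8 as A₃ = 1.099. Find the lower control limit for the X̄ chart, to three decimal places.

X̄̄ = (41.5 + 41.9 + 41.9 + 41.7 + 41.5 + 41.8 + 41.5) / 7 = 41.6857
s̄ = (0.4 + 0.5 + 0.4 + 0.3 + 0.5 + 0.5 + 0.6) / 7 = 0.4571
LCL = X̄̄ − A₃·s̄ = 41.6857 − 1.099 × 0.4571 = 41.1833

41.183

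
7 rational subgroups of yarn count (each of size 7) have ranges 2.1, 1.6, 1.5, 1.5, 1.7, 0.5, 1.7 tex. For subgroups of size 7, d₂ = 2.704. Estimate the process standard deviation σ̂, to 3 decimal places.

0.560

R̄ = (2.1 + 1.6 + 1.5 + 1.5 + 1.7 + 0.5 + 1.7) / 7 = 1.5143
σ̂ = R̄ / d₂ = 1.5143 / 2.704 = 0.5600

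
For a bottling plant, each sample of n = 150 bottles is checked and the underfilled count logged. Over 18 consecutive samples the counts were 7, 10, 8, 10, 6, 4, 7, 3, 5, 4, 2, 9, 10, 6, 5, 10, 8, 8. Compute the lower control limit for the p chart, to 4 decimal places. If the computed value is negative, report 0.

0.0000

p̄ = Σdᵢ / (k·n) = 122 / (18 × 150) = 0.04519
LCL = p̄ − 3·√(p̄(1−p̄)/n) = 0.04519 − 3 × 0.01696 = -0.00569 → 0 (negative, so LCL = 0)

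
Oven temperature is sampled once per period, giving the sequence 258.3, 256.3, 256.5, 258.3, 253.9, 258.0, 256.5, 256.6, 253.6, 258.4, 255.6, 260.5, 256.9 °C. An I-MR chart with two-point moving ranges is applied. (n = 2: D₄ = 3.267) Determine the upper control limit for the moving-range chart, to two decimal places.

9.04

Moving ranges: 2.0, 0.2, 1.8, 4.4, 4.1, 1.5, 0.1, 3.0, 4.8, 2.8, 4.9, 3.6; M̄R̄ = 33.2000 / 12 = 2.7667
UCL_MR = D₄·M̄R̄ = 3.267 × 2.7667 = 9.0387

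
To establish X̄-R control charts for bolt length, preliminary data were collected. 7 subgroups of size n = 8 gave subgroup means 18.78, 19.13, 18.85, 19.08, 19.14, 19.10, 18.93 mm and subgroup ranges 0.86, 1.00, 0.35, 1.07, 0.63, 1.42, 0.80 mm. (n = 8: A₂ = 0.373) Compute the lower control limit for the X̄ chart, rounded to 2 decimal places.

X̄̄ = (18.78 + 19.13 + 18.85 + 19.08 + 19.14 + 19.10 + 18.93) / 7 = 133.0100 / 7 = 19.0014
R̄ = (0.86 + 1.00 + 0.35 + 1.07 + 0.63 + 1.42 + 0.80) / 7 = 6.1300 / 7 = 0.8757
LCL = X̄̄ − A₂·R̄ = 19.0014 − 0.373 × 0.8757 = 18.6748

18.67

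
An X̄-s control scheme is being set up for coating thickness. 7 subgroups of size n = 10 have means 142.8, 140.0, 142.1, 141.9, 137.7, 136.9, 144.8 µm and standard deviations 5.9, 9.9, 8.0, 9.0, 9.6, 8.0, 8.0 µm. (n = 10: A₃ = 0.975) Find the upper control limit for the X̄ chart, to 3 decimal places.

149.020

X̄̄ = (142.8 + 140.0 + 142.1 + 141.9 + 137.7 + 136.9 + 144.8) / 7 = 140.8857
s̄ = (5.9 + 9.9 + 8.0 + 9.0 + 9.6 + 8.0 + 8.0) / 7 = 8.3429
UCL = X̄̄ + A₃·s̄ = 140.8857 + 0.975 × 8.3429 = 149.0200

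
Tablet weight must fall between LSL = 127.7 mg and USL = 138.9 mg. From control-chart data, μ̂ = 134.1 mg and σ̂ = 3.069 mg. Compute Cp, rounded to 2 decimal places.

Cp = (USL − LSL) / (6σ̂) = (138.9 − 127.7) / (6 × 3.069) = 11.2000 / 18.4140 = 0.6082

0.61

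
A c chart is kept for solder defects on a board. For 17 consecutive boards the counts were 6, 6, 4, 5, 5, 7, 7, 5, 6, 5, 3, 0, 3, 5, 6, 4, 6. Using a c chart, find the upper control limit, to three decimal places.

c̄ = (6 + 6 + 4 + 5 + 5 + 7 + 7 + 5 + 6 + 5 + 3 + 0 + 3 + 5 + 6 + 4 + 6) / 17 = 83 / 17 = 4.8824
UCL = c̄ + 3√c̄ = 4.8824 + 3 × √4.8824 = 4.8824 + 3 × 2.2096 = 11.5112

11.511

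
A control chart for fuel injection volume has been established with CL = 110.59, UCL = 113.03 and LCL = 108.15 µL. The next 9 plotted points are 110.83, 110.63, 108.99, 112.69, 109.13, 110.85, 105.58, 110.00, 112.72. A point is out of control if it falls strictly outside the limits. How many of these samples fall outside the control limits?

1

Compare each point to [108.15, 113.03]: sample 7 = 105.58 < LCL.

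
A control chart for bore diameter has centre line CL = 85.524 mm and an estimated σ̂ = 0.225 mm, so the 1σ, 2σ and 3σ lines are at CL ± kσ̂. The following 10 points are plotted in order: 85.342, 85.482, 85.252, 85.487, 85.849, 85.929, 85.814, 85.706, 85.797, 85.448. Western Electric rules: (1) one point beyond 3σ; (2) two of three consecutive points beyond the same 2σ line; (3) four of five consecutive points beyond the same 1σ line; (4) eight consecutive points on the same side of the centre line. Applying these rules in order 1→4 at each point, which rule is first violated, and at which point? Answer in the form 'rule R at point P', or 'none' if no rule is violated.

Zone of each point (C = within 1σ̂, B = 1σ̂–2σ̂, A = 2σ̂–3σ̂, * = beyond 3σ̂; sign = side of CL): 1:-C, 2:-C, 3:-B, 4:-C, 5:+B, 6:+B, 7:+B, 8:+C, 9:+B, 10:-C
Rule 3 (four of five consecutive points beyond the same 1σ limit) is satisfied at point 9.

rule 3 at point 9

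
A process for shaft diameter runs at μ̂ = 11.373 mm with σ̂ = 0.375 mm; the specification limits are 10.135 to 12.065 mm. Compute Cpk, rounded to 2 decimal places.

Cpu = (USL − μ̂) / (3σ̂) = (12.065 − 11.373) / (3 × 0.375) = 0.6151; Cpl = (μ̂ − LSL) / (3σ̂) = (11.373 − 10.135) / (3 × 0.375) = 1.1004; Cpk = min(Cpu, Cpl) = 0.6151

0.62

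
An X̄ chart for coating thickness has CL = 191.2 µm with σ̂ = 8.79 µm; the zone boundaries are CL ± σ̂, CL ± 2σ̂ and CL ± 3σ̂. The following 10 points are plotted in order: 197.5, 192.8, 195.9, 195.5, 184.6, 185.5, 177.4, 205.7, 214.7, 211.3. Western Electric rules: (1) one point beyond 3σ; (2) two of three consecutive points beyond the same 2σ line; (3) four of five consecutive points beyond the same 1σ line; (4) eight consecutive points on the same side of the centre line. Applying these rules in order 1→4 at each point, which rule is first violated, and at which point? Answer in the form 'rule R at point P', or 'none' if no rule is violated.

Zone of each point (C = within 1σ̂, B = 1σ̂–2σ̂, A = 2σ̂–3σ̂, * = beyond 3σ̂; sign = side of CL): 1:+C, 2:+C, 3:+C, 4:+C, 5:-C, 6:-C, 7:-B, 8:+B, 9:+A, 10:+A
Rule 2 (two of three consecutive points beyond the same 2σ limit) is satisfied at point 10.

rule 2 at point 10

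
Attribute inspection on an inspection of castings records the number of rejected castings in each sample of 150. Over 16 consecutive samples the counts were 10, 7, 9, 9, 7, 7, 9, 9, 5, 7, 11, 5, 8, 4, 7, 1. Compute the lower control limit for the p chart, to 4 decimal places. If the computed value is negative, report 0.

0.0000

p̄ = Σdᵢ / (k·n) = 115 / (16 × 150) = 0.04792
LCL = p̄ − 3·√(p̄(1−p̄)/n) = 0.04792 − 3 × 0.01744 = -0.00440 → 0 (negative, so LCL = 0)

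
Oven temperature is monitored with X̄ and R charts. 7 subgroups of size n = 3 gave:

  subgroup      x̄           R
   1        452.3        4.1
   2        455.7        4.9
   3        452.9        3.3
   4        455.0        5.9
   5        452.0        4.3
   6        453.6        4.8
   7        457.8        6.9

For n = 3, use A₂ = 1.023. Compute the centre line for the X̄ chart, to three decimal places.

X̄̄ = (452.3 + 455.7 + 452.9 + 455.0 + 452.0 + 453.6 + 457.8) / 7 = 3179.3000 / 7 = 454.1857
CL = X̄̄ = 454.1857

454.186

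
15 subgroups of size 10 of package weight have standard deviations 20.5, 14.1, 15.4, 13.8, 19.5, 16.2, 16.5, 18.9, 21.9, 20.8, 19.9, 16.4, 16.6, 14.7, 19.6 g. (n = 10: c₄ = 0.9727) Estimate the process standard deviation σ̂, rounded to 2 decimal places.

s̄ = (20.5 + 14.1 + 15.4 + 13.8 + 19.5 + 16.2 + 16.5 + 18.9 + 21.9 + 20.8 + 19.9 + 16.4 + 16.6 + 14.7 + 19.6) / 15 = 17.6533
σ̂ = s̄ / c₄ = 17.6533 / 0.9727 = 18.1488

18.15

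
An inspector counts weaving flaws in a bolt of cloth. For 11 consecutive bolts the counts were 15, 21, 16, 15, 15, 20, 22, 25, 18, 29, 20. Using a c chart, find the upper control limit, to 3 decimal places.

c̄ = (15 + 21 + 16 + 15 + 15 + 20 + 22 + 25 + 18 + 29 + 20) / 11 = 216 / 11 = 19.6364
UCL = c̄ + 3√c̄ = 19.6364 + 3 × √19.6364 = 19.6364 + 3 × 4.4313 = 32.9302

32.930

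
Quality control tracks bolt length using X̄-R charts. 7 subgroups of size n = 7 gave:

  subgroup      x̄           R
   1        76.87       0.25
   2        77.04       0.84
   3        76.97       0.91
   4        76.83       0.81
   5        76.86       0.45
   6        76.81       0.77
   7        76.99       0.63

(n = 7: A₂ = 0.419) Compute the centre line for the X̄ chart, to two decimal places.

76.91

X̄̄ = (76.87 + 77.04 + 76.97 + 76.83 + 76.86 + 76.81 + 76.99) / 7 = 538.3700 / 7 = 76.9100
CL = X̄̄ = 76.9100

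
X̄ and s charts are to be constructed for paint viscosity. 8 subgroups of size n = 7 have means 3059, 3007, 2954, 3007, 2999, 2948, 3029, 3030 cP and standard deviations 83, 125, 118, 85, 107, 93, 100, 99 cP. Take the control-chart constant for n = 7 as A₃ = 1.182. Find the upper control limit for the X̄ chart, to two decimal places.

3123.80

X̄̄ = (3059 + 3007 + 2954 + 3007 + 2999 + 2948 + 3029 + 3030) / 8 = 3004.1250
s̄ = (83 + 125 + 118 + 85 + 107 + 93 + 100 + 99) / 8 = 101.2500
UCL = X̄̄ + A₃·s̄ = 3004.1250 + 1.182 × 101.2500 = 3123.8025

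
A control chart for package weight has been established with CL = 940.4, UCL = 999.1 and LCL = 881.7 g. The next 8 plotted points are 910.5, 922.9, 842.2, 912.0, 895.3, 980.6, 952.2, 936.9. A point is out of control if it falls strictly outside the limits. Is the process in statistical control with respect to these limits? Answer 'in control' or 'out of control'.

out of control

Compare each point to [881.7, 999.1]: sample 3 = 842.2 < LCL.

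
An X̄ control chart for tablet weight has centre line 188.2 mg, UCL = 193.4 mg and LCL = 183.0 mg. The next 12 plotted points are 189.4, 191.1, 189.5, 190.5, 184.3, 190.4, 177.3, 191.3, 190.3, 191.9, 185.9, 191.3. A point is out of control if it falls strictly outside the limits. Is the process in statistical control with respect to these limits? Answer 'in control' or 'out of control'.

out of control

Compare each point to [183.0, 193.4]: sample 7 = 177.3 < LCL.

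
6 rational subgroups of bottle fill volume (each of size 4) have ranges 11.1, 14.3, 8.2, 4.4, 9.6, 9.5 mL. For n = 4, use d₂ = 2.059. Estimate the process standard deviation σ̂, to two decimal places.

R̄ = (11.1 + 14.3 + 8.2 + 4.4 + 9.6 + 9.5) / 6 = 9.5167
σ̂ = R̄ / d₂ = 9.5167 / 2.059 = 4.6220

4.62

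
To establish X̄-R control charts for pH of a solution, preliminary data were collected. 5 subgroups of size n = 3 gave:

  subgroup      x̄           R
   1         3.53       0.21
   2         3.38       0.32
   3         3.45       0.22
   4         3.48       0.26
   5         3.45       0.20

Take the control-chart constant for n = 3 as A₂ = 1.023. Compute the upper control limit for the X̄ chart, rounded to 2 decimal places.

3.71

X̄̄ = (3.53 + 3.38 + 3.45 + 3.48 + 3.45) / 5 = 17.2900 / 5 = 3.4580
R̄ = (0.21 + 0.32 + 0.22 + 0.26 + 0.20) / 5 = 1.2100 / 5 = 0.2420
UCL = X̄̄ + A₂·R̄ = 3.4580 + 1.023 × 0.2420 = 3.7056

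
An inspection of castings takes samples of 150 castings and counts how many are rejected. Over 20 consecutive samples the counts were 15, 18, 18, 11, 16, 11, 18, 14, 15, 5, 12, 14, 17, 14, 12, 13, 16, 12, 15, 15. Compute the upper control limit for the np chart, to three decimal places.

p̄ = Σdᵢ / (k·n) = 281 / (20 × 150) = 0.09367
UCL = np̄ + 3·√(np̄(1−p̄)) = 14.0500 + 3 × √(14.0500×0.90633) = 14.0500 + 3 × 3.5685 = 24.7554

24.755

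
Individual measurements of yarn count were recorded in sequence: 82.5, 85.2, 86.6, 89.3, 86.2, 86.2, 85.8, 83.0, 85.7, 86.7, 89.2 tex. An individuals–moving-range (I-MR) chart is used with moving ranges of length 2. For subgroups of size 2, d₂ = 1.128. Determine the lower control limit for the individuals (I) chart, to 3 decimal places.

80.903

X̄ = (82.5 + 85.2 + 86.6 + 89.3 + 86.2 + 86.2 + 85.8 + 83.0 + 85.7 + 86.7 + 89.2) / 11 = 86.0364
Moving ranges: 2.7, 1.4, 2.7, 3.1, 0.0, 0.4, 2.8, 2.7, 1.0, 2.5; M̄R̄ = 19.3000 / 10 = 1.9300
LCL = X̄ − 3·M̄R̄/d₂ = 86.0364 − 3 × 1.9300 / 1.128 = 80.9034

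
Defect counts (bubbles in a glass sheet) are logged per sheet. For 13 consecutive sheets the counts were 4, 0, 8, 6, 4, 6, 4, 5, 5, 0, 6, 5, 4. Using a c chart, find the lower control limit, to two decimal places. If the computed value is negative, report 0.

0.00

c̄ = (4 + 0 + 8 + 6 + 4 + 6 + 4 + 5 + 5 + 0 + 6 + 5 + 4) / 13 = 57 / 13 = 4.3846
LCL = c̄ − 3√c̄ = 4.3846 − 3 × 2.0939 = -1.8972 → 0 (cannot be negative)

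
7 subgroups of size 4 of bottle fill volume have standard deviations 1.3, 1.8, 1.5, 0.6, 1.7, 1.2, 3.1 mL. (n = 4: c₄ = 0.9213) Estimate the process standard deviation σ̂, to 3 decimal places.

s̄ = (1.3 + 1.8 + 1.5 + 0.6 + 1.7 + 1.2 + 3.1) / 7 = 1.6000
σ̂ = s̄ / c₄ = 1.6000 / 0.9213 = 1.7367

1.737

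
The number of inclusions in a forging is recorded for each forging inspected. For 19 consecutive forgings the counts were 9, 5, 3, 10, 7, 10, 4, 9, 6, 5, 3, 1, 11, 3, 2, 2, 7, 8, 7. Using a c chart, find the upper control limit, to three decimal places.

c̄ = (9 + 5 + 3 + 10 + 7 + 10 + 4 + 9 + 6 + 5 + 3 + 1 + 11 + 3 + 2 + 2 + 7 + 8 + 7) / 19 = 112 / 19 = 5.8947
UCL = c̄ + 3√c̄ = 5.8947 + 3 × √5.8947 = 5.8947 + 3 × 2.4279 = 13.1785

13.178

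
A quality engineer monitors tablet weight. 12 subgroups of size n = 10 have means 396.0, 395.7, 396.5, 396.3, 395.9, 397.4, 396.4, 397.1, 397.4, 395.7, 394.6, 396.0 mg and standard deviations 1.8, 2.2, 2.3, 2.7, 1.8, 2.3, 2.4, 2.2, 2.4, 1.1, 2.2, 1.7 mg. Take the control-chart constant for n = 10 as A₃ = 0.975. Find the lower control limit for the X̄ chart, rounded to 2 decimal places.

X̄̄ = (396.0 + 395.7 + 396.5 + 396.3 + 395.9 + 397.4 + 396.4 + 397.1 + 397.4 + 395.7 + 394.6 + 396.0) / 12 = 396.2500
s̄ = (1.8 + 2.2 + 2.3 + 2.7 + 1.8 + 2.3 + 2.4 + 2.2 + 2.4 + 1.1 + 2.2 + 1.7) / 12 = 2.0917
LCL = X̄̄ − A₃·s̄ = 396.2500 − 0.975 × 2.0917 = 394.2106

394.21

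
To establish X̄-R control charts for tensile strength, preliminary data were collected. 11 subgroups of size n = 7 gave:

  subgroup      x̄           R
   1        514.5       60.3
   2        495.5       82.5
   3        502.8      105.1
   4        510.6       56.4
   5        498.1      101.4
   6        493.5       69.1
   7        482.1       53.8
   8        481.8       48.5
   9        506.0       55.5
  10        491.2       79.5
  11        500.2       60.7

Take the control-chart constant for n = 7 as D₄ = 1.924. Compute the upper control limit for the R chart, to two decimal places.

R̄ = (60.3 + 82.5 + 105.1 + 56.4 + 101.4 + 69.1 + 53.8 + 48.5 + 55.5 + 79.5 + 60.7) / 11 = 772.8000 / 11 = 70.2545
UCL_R = D₄·R̄ = 1.924 × 70.2545 = 135.1697

135.17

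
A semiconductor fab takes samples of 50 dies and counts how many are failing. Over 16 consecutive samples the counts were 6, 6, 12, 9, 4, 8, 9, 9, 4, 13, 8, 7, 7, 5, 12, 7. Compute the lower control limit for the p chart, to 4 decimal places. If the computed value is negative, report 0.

0.0030

p̄ = Σdᵢ / (k·n) = 126 / (16 × 50) = 0.15750
LCL = p̄ − 3·√(p̄(1−p̄)/n) = 0.15750 − 3 × 0.05152 = 0.00295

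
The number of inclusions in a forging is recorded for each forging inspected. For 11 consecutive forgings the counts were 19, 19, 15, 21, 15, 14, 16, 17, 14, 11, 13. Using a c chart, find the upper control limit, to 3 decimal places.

27.750

c̄ = (19 + 19 + 15 + 21 + 15 + 14 + 16 + 17 + 14 + 11 + 13) / 11 = 174 / 11 = 15.8182
UCL = c̄ + 3√c̄ = 15.8182 + 3 × √15.8182 = 15.8182 + 3 × 3.9772 = 27.7498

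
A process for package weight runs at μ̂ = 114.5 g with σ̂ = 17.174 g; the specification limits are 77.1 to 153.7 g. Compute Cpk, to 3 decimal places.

Cpu = (USL − μ̂) / (3σ̂) = (153.7 − 114.5) / (3 × 17.174) = 0.7608; Cpl = (μ̂ − LSL) / (3σ̂) = (114.5 − 77.1) / (3 × 17.174) = 0.7259; Cpk = min(Cpu, Cpl) = 0.7259

0.726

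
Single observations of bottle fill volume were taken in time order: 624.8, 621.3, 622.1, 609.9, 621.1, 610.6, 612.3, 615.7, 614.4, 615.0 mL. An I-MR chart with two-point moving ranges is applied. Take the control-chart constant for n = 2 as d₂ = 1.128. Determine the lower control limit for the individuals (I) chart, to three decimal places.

603.363

X̄ = (624.8 + 621.3 + 622.1 + 609.9 + 621.1 + 610.6 + 612.3 + 615.7 + 614.4 + 615.0) / 10 = 616.7200
Moving ranges: 3.5, 0.8, 12.2, 11.2, 10.5, 1.7, 3.4, 1.3, 0.6; M̄R̄ = 45.2000 / 9 = 5.0222
LCL = X̄ − 3·M̄R̄/d₂ = 616.7200 − 3 × 5.0222 / 1.128 = 603.3630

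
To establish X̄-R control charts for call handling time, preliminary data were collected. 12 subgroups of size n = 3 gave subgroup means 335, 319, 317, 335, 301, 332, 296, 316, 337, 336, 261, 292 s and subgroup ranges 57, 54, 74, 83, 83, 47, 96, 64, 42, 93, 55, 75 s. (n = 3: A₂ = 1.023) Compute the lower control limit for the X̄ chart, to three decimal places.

244.589

X̄̄ = (335 + 319 + 317 + 335 + 301 + 332 + 296 + 316 + 337 + 336 + 261 + 292) / 12 = 3777.0000 / 12 = 314.7500
R̄ = (57 + 54 + 74 + 83 + 83 + 47 + 96 + 64 + 42 + 93 + 55 + 75) / 12 = 823.0000 / 12 = 68.5833
LCL = X̄̄ − A₂·R̄ = 314.7500 − 1.023 × 68.5833 = 244.5892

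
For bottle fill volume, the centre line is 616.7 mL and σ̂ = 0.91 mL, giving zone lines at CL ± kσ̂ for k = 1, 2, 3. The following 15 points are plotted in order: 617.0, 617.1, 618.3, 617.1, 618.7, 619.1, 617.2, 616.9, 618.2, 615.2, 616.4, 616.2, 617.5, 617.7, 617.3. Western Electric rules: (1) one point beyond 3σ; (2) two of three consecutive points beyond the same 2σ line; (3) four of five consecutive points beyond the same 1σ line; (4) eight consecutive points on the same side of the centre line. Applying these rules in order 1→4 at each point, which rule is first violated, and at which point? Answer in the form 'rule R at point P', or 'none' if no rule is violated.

rule 2 at point 6

Zone of each point (C = within 1σ̂, B = 1σ̂–2σ̂, A = 2σ̂–3σ̂, * = beyond 3σ̂; sign = side of CL): 1:+C, 2:+C, 3:+B, 4:+C, 5:+A, 6:+A, 7:+C, 8:+C, 9:+B, 10:-B, 11:-C, 12:-C, 13:+C, 14:+B, 15:+C
Rule 2 (two of three consecutive points beyond the same 2σ limit) is satisfied at point 6.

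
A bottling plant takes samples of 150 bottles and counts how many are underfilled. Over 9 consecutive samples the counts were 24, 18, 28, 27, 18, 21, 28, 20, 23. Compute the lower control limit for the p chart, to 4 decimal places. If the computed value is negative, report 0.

p̄ = Σdᵢ / (k·n) = 207 / (9 × 150) = 0.15333
LCL = p̄ − 3·√(p̄(1−p̄)/n) = 0.15333 − 3 × 0.02942 = 0.06508

0.0651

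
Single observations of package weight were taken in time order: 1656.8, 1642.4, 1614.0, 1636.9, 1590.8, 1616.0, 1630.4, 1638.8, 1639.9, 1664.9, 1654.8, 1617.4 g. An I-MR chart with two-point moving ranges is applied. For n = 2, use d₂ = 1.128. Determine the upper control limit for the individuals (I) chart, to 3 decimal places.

1690.023

X̄ = (1656.8 + 1642.4 + 1614.0 + 1636.9 + 1590.8 + 1616.0 + 1630.4 + 1638.8 + 1639.9 + 1664.9 + 1654.8 + 1617.4) / 12 = 1633.5917
Moving ranges: 14.4, 28.4, 22.9, 46.1, 25.2, 14.4, 8.4, 1.1, 25.0, 10.1, 37.4; M̄R̄ = 233.4000 / 11 = 21.2182
UCL = X̄ + 3·M̄R̄/d₂ = 1633.5917 + 3 × 21.2182 / 1.128 = 1690.0230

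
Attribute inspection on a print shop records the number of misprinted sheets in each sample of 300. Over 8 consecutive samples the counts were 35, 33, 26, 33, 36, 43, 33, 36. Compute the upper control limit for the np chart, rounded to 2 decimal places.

p̄ = Σdᵢ / (k·n) = 275 / (8 × 300) = 0.11458
UCL = np̄ + 3·√(np̄(1−p̄)) = 34.3750 + 3 × √(34.3750×0.88542) = 34.3750 + 3 × 5.5169 = 50.9257

50.93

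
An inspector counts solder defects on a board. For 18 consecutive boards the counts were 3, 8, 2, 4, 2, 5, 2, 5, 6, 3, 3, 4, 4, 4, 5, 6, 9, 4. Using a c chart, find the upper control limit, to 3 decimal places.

10.674

c̄ = (3 + 8 + 2 + 4 + 2 + 5 + 2 + 5 + 6 + 3 + 3 + 4 + 4 + 4 + 5 + 6 + 9 + 4) / 18 = 79 / 18 = 4.3889
UCL = c̄ + 3√c̄ = 4.3889 + 3 × √4.3889 = 4.3889 + 3 × 2.0950 = 10.6738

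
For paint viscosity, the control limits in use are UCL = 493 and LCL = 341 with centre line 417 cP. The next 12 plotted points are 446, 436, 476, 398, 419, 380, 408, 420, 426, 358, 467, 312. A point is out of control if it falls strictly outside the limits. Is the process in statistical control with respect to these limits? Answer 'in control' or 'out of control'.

out of control

Compare each point to [341, 493]: sample 12 = 312 < LCL.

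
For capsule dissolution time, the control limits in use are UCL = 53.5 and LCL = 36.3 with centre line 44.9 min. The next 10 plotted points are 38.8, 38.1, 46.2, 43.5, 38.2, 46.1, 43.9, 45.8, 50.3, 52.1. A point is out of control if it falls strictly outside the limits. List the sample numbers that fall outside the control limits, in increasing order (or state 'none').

none

All 10 points lie within [36.3, 53.5].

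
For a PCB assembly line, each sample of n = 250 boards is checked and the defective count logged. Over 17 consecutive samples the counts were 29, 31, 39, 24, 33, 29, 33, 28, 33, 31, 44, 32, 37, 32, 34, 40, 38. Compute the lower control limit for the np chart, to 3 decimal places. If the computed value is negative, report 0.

p̄ = Σdᵢ / (k·n) = 567 / (17 × 250) = 0.13341
LCL = np̄ − 3·√(np̄(1−p̄)) = 33.3529 − 3 × 5.3762 = 17.2244

17.224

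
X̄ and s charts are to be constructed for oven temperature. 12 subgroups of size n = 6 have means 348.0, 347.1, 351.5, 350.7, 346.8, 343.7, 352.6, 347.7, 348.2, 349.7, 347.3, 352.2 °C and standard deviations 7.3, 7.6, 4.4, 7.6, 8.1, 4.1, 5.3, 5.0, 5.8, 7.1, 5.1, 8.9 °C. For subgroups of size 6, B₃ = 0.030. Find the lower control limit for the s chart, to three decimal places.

0.191

s̄ = (7.3 + 7.6 + 4.4 + 7.6 + 8.1 + 4.1 + 5.3 + 5.0 + 5.8 + 7.1 + 5.1 + 8.9) / 12 = 6.3583
LCL_s = B₃·s̄ = 0.030 × 6.3583 = 0.1908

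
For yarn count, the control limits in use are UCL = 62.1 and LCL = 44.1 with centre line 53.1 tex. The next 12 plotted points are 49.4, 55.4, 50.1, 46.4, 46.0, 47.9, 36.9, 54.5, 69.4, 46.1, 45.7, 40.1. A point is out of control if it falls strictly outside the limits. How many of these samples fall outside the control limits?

3

Compare each point to [44.1, 62.1]: sample 7 = 36.9 < LCL; sample 9 = 69.4 > UCL; sample 12 = 40.1 < LCL.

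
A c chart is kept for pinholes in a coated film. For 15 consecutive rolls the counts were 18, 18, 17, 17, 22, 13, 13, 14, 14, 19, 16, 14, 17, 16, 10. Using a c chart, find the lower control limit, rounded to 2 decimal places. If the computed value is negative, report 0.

3.92

c̄ = (18 + 18 + 17 + 17 + 22 + 13 + 13 + 14 + 14 + 19 + 16 + 14 + 17 + 16 + 10) / 15 = 238 / 15 = 15.8667
LCL = c̄ − 3√c̄ = 15.8667 − 3 × 3.9833 = 3.9168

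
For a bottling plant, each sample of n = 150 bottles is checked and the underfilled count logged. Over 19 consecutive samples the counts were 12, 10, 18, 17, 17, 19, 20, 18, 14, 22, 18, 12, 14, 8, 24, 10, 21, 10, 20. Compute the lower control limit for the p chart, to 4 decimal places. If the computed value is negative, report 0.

p̄ = Σdᵢ / (k·n) = 304 / (19 × 150) = 0.10667
LCL = p̄ − 3·√(p̄(1−p̄)/n) = 0.10667 − 3 × 0.02520 = 0.03105

0.0311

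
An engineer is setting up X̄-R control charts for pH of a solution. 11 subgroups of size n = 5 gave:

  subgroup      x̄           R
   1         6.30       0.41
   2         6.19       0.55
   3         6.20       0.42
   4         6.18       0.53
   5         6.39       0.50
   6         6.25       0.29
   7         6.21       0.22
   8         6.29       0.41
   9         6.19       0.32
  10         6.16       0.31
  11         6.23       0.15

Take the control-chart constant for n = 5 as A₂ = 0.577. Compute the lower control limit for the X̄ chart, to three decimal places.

6.020

X̄̄ = (6.30 + 6.19 + 6.20 + 6.18 + 6.39 + 6.25 + 6.21 + 6.29 + 6.19 + 6.16 + 6.23) / 11 = 68.5900 / 11 = 6.2355
R̄ = (0.41 + 0.55 + 0.42 + 0.53 + 0.50 + 0.29 + 0.22 + 0.41 + 0.32 + 0.31 + 0.15) / 11 = 4.1100 / 11 = 0.3736
LCL = X̄̄ − A₂·R̄ = 6.2355 − 0.577 × 0.3736 = 6.0199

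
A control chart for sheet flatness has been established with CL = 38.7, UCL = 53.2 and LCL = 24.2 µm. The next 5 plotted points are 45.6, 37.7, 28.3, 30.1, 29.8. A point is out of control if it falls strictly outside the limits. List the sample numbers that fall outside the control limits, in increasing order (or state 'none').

All 5 points lie within [24.2, 53.2].

none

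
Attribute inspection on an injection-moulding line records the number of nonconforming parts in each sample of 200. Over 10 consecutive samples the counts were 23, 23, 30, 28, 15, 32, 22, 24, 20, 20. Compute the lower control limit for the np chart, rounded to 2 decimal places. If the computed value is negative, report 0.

p̄ = Σdᵢ / (k·n) = 237 / (10 × 200) = 0.11850
LCL = np̄ − 3·√(np̄(1−p̄)) = 23.7000 − 3 × 4.5707 = 9.9878

9.99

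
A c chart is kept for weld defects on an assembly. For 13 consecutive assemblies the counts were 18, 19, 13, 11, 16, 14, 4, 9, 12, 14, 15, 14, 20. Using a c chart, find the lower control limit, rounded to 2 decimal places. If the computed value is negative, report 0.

2.64

c̄ = (18 + 19 + 13 + 11 + 16 + 14 + 4 + 9 + 12 + 14 + 15 + 14 + 20) / 13 = 179 / 13 = 13.7692
LCL = c̄ − 3√c̄ = 13.7692 − 3 × 3.7107 = 2.6372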